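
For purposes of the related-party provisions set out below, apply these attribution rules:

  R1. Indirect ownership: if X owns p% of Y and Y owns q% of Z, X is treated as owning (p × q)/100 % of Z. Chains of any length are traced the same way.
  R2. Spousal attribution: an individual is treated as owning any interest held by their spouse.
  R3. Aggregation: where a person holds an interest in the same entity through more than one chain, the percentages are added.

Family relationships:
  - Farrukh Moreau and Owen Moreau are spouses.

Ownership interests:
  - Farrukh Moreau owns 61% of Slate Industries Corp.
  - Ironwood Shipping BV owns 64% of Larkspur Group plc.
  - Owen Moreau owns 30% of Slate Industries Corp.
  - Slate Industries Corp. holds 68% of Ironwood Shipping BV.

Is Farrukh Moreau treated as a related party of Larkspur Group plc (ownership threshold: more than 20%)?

Yes

By spousal attribution (R2), Farrukh Moreau is treated as also owning Owen Moreau's interest in Slate Industries Corp, giving 61% + 30% = 91%.
Chain via Slate Industries Corp. → Ironwood Shipping BV (R1): 91% × 68% × 64% = 39.6032% of Larkspur Group plc.
39.6032% exceeds the 20% threshold, so Farrukh is a related party to Larkspur Group plc.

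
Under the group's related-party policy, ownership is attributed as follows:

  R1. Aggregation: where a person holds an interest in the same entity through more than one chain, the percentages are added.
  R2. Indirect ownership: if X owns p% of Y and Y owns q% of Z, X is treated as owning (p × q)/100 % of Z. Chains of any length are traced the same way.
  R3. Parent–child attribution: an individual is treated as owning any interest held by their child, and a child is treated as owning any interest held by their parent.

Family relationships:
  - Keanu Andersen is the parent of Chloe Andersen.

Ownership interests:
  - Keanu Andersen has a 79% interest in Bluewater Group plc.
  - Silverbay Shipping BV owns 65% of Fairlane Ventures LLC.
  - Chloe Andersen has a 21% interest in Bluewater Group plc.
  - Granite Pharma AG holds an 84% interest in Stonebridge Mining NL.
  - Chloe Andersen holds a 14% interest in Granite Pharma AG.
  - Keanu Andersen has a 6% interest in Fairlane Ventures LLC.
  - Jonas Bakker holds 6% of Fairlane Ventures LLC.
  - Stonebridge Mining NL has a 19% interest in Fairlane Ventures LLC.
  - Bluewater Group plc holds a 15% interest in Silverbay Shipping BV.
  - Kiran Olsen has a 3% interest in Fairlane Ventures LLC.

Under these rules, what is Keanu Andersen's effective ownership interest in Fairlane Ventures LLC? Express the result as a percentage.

17.9844%

By parent–child attribution (R3), Keanu Andersen is treated as also owning Chloe Andersen's interest in Bluewater Group plc, giving 79% + 21% = 100%.
By parent–child attribution (R3), Keanu Andersen is treated as owning Chloe Andersen's 14% interest in Granite Pharma AG.
Chain via Bluewater Group plc → Silverbay Shipping BV (R2): 100% × 15% × 65% = 9.75% of Fairlane Ventures LLC.
Direct interest in Fairlane Ventures LLC: 6%.
Chain via Granite Pharma AG → Stonebridge Mining NL (R2): 14% × 84% × 19% = 2.2344% of Fairlane Ventures LLC.
Aggregating (R1): 9.75% + 6% + 2.2344% = 17.9844%.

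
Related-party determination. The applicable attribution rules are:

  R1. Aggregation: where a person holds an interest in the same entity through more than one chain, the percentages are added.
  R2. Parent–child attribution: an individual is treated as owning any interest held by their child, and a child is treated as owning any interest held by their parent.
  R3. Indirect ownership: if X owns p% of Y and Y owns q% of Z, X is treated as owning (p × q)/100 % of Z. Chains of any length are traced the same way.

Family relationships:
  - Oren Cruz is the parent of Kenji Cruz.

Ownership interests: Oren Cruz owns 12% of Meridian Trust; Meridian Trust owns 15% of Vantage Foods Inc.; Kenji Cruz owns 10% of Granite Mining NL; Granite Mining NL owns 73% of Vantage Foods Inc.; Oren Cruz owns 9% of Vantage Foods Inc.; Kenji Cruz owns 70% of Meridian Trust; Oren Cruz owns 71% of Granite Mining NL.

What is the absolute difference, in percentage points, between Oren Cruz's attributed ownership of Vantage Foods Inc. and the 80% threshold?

By parent–child attribution (R2), Oren Cruz is treated as also owning Kenji Cruz's interest in Meridian Trust, giving 12% + 70% = 82%.
By parent–child attribution (R2), Oren Cruz is treated as also owning Kenji Cruz's interest in Granite Mining NL, giving 71% + 10% = 81%.
Chain via Meridian Trust (R3): 82% × 15% = 12.3% of Vantage Foods Inc.
Chain via Granite Mining NL (R3): 81% × 73% = 59.13% of Vantage Foods Inc.
Direct interest in Vantage Foods Inc: 9%.
Aggregating (R1): 12.3% + 59.13% + 9% = 80.43%.
80.43% exceeds the 80% threshold by 0.43 percentage points.

0.43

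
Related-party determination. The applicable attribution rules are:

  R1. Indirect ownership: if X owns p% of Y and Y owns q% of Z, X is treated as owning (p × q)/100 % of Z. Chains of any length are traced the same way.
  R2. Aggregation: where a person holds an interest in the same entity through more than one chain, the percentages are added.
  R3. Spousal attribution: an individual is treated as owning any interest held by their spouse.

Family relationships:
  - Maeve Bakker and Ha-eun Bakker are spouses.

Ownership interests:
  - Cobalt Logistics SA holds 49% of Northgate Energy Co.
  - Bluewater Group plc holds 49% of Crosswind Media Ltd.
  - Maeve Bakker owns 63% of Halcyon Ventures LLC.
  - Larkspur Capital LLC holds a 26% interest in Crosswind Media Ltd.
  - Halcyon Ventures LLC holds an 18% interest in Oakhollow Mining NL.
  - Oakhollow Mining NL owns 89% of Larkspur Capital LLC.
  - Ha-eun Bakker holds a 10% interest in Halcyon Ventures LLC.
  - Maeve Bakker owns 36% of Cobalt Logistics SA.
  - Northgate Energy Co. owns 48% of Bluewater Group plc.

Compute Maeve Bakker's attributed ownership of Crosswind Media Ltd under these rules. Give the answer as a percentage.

7.189524%

By spousal attribution (R3), Maeve Bakker is treated as also owning Ha-eun Bakker's interest in Halcyon Ventures LLC, giving 63% + 10% = 73%.
Chain via Cobalt Logistics SA → Northgate Energy Co. → Bluewater Group plc (R1): 36% × 49% × 48% × 49% = 4.148928% of Crosswind Media Ltd.
Chain via Halcyon Ventures LLC → Oakhollow Mining NL → Larkspur Capital LLC (R1): 73% × 18% × 89% × 26% = 3.040596% of Crosswind Media Ltd.
Aggregating (R2): 4.148928% + 3.040596% = 7.189524%.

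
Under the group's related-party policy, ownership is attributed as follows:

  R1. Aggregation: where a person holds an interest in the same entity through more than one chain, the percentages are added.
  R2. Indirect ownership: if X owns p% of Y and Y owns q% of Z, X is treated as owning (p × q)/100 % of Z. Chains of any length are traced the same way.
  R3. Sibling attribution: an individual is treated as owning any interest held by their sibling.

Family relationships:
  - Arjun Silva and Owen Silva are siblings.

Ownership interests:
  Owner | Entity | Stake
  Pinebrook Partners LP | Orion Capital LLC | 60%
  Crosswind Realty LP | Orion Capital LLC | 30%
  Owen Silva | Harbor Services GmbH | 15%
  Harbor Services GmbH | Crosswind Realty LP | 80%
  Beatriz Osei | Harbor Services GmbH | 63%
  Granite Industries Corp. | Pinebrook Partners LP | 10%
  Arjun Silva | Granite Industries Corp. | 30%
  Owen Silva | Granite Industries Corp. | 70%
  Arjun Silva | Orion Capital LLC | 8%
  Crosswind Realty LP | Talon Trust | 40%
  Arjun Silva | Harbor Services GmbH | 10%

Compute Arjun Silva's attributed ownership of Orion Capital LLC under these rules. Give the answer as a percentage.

20%

By sibling attribution (R3), Arjun Silva is treated as also owning Owen Silva's interest in Granite Industries Corp, giving 30% + 70% = 100%.
By sibling attribution (R3), Arjun Silva is treated as also owning Owen Silva's interest in Harbor Services GmbH, giving 10% + 15% = 25%.
Chain via Granite Industries Corp. → Pinebrook Partners LP (R2): 100% × 10% × 60% = 6% of Orion Capital LLC.
Chain via Harbor Services GmbH → Crosswind Realty LP (R2): 25% × 80% × 30% = 6% of Orion Capital LLC.
Direct interest in Orion Capital LLC: 8%.
Aggregating (R1): 6% + 6% + 8% = 20%.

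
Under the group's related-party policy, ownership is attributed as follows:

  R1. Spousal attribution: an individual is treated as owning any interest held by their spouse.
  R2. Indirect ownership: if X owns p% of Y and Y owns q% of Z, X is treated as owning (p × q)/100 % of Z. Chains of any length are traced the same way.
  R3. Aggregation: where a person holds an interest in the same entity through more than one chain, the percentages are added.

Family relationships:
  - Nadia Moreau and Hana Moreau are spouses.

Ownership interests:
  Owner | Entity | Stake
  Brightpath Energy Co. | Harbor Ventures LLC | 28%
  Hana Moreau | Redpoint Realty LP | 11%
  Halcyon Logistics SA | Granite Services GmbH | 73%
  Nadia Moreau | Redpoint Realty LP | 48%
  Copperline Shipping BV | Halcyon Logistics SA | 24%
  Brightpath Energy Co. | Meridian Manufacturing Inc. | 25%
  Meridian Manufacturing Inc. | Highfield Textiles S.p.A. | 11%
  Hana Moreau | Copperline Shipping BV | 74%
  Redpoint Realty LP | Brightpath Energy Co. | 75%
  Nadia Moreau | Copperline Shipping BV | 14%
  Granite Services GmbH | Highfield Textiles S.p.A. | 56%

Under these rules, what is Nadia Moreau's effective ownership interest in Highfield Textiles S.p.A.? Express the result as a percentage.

9.850731%

By spousal attribution (R1), Nadia Moreau is treated as also owning Hana Moreau's interest in Redpoint Realty LP, giving 48% + 11% = 59%.
By spousal attribution (R1), Nadia Moreau is treated as also owning Hana Moreau's interest in Copperline Shipping BV, giving 14% + 74% = 88%.
Chain via Redpoint Realty LP → Brightpath Energy Co. → Meridian Manufacturing Inc. (R2): 59% × 75% × 25% × 11% = 1.216875% of Highfield Textiles S.p.A.
Chain via Copperline Shipping BV → Halcyon Logistics SA → Granite Services GmbH (R2): 88% × 24% × 73% × 56% = 8.633856% of Highfield Textiles S.p.A.
Aggregating (R3): 1.216875% + 8.633856% = 9.850731%.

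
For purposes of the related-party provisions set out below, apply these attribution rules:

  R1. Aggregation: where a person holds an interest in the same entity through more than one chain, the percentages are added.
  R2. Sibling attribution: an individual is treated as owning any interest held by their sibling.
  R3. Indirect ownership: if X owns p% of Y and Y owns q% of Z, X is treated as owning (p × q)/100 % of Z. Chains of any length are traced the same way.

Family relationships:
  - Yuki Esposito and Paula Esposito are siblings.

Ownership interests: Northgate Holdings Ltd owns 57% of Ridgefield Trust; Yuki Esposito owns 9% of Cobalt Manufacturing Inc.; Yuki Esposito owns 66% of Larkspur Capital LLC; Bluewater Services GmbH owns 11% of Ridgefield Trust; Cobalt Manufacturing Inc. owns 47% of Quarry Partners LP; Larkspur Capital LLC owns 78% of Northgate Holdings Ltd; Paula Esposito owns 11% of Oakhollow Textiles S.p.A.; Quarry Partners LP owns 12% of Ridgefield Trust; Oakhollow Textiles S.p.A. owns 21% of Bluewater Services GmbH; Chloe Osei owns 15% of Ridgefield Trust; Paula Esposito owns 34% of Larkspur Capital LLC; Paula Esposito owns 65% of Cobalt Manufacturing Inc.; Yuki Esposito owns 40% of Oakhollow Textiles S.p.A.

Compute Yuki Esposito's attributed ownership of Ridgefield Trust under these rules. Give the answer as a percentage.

By sibling attribution (R2), Yuki Esposito is treated as also owning Paula Esposito's interest in Larkspur Capital LLC, giving 66% + 34% = 100%.
By sibling attribution (R2), Yuki Esposito is treated as also owning Paula Esposito's interest in Oakhollow Textiles S.p.A, giving 40% + 11% = 51%.
By sibling attribution (R2), Yuki Esposito is treated as also owning Paula Esposito's interest in Cobalt Manufacturing Inc, giving 9% + 65% = 74%.
Chain via Larkspur Capital LLC → Northgate Holdings Ltd (R3): 100% × 78% × 57% = 44.46% of Ridgefield Trust.
Chain via Oakhollow Textiles S.p.A. → Bluewater Services GmbH (R3): 51% × 21% × 11% = 1.1781% of Ridgefield Trust.
Chain via Cobalt Manufacturing Inc. → Quarry Partners LP (R3): 74% × 47% × 12% = 4.1736% of Ridgefield Trust.
Aggregating (R1): 44.46% + 1.1781% + 4.1736% = 49.8117%.

49.8117%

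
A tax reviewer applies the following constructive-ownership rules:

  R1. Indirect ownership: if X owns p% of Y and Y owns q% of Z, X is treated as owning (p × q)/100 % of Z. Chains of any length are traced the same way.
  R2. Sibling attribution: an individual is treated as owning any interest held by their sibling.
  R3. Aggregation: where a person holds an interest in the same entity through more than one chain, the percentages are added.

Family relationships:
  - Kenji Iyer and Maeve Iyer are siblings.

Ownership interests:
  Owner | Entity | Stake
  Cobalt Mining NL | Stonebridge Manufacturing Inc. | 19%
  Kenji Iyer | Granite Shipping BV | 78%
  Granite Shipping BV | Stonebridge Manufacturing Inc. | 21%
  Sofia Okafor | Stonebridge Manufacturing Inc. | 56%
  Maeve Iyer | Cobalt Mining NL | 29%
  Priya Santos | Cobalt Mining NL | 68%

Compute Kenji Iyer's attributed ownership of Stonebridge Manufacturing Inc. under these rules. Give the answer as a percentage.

21.89%

By sibling attribution (R2), Kenji Iyer is treated as owning Maeve Iyer's 29% interest in Cobalt Mining NL.
Chain via Granite Shipping BV (R1): 78% × 21% = 16.38% of Stonebridge Manufacturing Inc.
Chain via Cobalt Mining NL (R1): 29% × 19% = 5.51% of Stonebridge Manufacturing Inc.
Aggregating (R3): 16.38% + 5.51% = 21.89%.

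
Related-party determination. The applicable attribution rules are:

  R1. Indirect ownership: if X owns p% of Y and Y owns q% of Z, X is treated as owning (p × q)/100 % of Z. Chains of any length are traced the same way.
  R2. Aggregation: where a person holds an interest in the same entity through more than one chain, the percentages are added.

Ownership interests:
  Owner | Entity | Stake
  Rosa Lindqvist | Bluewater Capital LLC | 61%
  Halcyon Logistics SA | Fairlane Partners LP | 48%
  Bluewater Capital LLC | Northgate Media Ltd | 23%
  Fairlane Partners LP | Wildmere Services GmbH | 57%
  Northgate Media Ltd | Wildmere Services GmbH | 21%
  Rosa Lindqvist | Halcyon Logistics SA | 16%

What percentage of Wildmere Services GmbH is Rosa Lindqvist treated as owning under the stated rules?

7.3239%

Chain via Halcyon Logistics SA → Fairlane Partners LP (R1): 16% × 48% × 57% = 4.3776% of Wildmere Services GmbH.
Chain via Bluewater Capital LLC → Northgate Media Ltd (R1): 61% × 23% × 21% = 2.9463% of Wildmere Services GmbH.
Aggregating (R2): 4.3776% + 2.9463% = 7.3239%.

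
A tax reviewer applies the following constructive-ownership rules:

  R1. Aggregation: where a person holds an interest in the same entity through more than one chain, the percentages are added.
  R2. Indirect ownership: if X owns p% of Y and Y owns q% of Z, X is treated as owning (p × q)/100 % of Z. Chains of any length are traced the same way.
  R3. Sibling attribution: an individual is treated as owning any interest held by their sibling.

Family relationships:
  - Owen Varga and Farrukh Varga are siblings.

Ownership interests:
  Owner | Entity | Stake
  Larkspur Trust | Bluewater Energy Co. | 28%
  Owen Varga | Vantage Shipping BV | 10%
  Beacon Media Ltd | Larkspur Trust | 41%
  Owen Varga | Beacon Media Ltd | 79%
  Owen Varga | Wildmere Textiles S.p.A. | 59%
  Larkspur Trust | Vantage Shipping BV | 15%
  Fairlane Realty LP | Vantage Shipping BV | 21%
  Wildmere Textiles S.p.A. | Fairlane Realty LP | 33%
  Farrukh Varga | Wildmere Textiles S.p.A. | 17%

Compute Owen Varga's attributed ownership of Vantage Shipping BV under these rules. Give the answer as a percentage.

20.1253%

By sibling attribution (R3), Owen Varga is treated as also owning Farrukh Varga's interest in Wildmere Textiles S.p.A, giving 59% + 17% = 76%.
Chain via Wildmere Textiles S.p.A. → Fairlane Realty LP (R2): 76% × 33% × 21% = 5.2668% of Vantage Shipping BV.
Chain via Beacon Media Ltd → Larkspur Trust (R2): 79% × 41% × 15% = 4.8585% of Vantage Shipping BV.
Direct interest in Vantage Shipping BV: 10%.
Aggregating (R1): 5.2668% + 4.8585% + 10% = 20.1253%.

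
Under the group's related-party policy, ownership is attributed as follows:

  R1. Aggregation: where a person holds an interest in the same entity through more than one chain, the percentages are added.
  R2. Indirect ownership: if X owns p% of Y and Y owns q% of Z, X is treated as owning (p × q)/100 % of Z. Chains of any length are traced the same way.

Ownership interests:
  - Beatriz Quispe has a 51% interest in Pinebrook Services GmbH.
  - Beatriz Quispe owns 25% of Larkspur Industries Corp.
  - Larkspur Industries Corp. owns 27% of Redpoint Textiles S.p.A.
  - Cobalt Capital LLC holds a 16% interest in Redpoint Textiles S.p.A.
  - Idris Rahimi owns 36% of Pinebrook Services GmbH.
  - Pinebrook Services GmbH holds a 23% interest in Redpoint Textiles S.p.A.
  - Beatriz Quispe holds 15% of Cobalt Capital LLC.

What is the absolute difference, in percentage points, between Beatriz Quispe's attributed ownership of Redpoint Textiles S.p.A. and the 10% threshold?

10.88

Chain via Larkspur Industries Corp. (R2): 25% × 27% = 6.75% of Redpoint Textiles S.p.A.
Chain via Cobalt Capital LLC (R2): 15% × 16% = 2.4% of Redpoint Textiles S.p.A.
Chain via Pinebrook Services GmbH (R2): 51% × 23% = 11.73% of Redpoint Textiles S.p.A.
Aggregating (R1): 6.75% + 2.4% + 11.73% = 20.88%.
20.88% exceeds the 10% threshold by 10.88 percentage points.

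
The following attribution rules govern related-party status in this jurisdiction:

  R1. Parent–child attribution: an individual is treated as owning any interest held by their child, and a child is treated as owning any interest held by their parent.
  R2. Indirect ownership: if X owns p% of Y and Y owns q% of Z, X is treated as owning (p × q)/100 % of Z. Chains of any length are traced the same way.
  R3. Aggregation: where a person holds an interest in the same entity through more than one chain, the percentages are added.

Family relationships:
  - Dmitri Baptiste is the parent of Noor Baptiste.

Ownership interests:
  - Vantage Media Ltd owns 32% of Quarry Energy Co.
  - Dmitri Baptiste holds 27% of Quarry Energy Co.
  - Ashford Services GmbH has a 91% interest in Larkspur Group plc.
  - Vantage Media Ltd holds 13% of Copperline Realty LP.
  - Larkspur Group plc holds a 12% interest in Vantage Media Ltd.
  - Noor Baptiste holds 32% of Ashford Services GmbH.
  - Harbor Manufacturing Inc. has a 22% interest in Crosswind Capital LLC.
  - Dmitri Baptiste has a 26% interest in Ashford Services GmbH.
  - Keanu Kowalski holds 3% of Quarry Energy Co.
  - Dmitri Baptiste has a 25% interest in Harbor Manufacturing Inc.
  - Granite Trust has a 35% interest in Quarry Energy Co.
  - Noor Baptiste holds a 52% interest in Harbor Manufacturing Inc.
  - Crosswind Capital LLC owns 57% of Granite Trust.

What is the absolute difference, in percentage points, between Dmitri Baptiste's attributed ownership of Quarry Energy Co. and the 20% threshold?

12.406282

By parent–child attribution (R1), Dmitri Baptiste is treated as also owning Noor Baptiste's interest in Ashford Services GmbH, giving 26% + 32% = 58%.
By parent–child attribution (R1), Dmitri Baptiste is treated as also owning Noor Baptiste's interest in Harbor Manufacturing Inc, giving 25% + 52% = 77%.
Chain via Ashford Services GmbH → Larkspur Group plc → Vantage Media Ltd (R2): 58% × 91% × 12% × 32% = 2.026752% of Quarry Energy Co.
Chain via Harbor Manufacturing Inc. → Crosswind Capital LLC → Granite Trust (R2): 77% × 22% × 57% × 35% = 3.37953% of Quarry Energy Co.
Direct interest in Quarry Energy Co: 27%.
Aggregating (R3): 2.026752% + 3.37953% + 27% = 32.406282%.
32.406282% exceeds the 20% threshold by 12.406282 percentage points.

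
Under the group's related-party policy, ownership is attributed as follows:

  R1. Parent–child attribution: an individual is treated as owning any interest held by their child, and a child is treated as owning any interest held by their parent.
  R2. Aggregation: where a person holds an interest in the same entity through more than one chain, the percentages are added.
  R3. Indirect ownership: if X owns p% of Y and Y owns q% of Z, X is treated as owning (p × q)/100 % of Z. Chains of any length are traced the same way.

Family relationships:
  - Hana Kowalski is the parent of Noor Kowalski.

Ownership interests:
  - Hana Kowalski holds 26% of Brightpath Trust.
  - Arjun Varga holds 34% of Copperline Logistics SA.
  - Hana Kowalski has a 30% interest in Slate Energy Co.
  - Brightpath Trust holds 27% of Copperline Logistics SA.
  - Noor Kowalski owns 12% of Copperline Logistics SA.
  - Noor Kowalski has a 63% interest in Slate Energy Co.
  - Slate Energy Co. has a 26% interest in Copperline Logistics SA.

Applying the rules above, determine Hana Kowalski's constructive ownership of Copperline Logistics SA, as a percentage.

By parent–child attribution (R1), Hana Kowalski is treated as also owning Noor Kowalski's interest in Slate Energy Co, giving 30% + 63% = 93%.
By parent–child attribution (R1), Hana Kowalski is treated as owning Noor Kowalski's 12% interest in Copperline Logistics SA.
Chain via Slate Energy Co. (R3): 93% × 26% = 24.18% of Copperline Logistics SA.
Chain via Brightpath Trust (R3): 26% × 27% = 7.02% of Copperline Logistics SA.
Direct interest in Copperline Logistics SA: 12%.
Aggregating (R2): 24.18% + 7.02% + 12% = 43.2%.

43.2%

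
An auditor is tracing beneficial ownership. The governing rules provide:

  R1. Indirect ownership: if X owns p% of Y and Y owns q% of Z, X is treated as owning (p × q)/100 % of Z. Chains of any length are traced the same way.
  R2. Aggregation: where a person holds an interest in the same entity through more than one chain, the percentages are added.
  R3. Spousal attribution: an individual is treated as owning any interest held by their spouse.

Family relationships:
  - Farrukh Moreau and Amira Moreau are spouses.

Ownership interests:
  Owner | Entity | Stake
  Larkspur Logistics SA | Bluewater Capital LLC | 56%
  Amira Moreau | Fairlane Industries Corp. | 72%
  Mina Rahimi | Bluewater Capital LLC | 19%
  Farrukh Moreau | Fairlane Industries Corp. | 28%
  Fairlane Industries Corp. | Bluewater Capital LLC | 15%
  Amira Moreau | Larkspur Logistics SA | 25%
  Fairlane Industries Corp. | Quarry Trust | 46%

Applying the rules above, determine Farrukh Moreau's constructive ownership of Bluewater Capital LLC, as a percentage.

29%

By spousal attribution (R3), Farrukh Moreau is treated as also owning Amira Moreau's interest in Fairlane Industries Corp, giving 28% + 72% = 100%.
By spousal attribution (R3), Farrukh Moreau is treated as owning Amira Moreau's 25% interest in Larkspur Logistics SA.
Chain via Fairlane Industries Corp. (R1): 100% × 15% = 15% of Bluewater Capital LLC.
Chain via Larkspur Logistics SA (R1): 25% × 56% = 14% of Bluewater Capital LLC.
Aggregating (R2): 15% + 14% = 29%.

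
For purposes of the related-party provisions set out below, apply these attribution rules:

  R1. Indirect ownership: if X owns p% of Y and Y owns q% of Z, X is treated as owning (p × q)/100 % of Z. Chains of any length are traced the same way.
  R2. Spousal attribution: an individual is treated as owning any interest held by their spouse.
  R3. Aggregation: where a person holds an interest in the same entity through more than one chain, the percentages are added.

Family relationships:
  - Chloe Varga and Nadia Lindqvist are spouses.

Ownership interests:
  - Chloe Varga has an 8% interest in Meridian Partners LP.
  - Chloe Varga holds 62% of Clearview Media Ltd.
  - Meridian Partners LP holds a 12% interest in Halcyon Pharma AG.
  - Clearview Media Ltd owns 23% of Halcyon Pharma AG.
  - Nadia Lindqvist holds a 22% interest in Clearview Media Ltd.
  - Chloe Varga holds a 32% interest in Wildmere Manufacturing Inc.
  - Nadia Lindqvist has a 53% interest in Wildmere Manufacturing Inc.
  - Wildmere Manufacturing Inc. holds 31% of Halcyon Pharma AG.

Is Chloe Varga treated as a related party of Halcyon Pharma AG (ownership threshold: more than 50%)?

By spousal attribution (R2), Chloe Varga is treated as also owning Nadia Lindqvist's interest in Wildmere Manufacturing Inc, giving 32% + 53% = 85%.
By spousal attribution (R2), Chloe Varga is treated as also owning Nadia Lindqvist's interest in Clearview Media Ltd, giving 62% + 22% = 84%.
Chain via Wildmere Manufacturing Inc. (R1): 85% × 31% = 26.35% of Halcyon Pharma AG.
Chain via Meridian Partners LP (R1): 8% × 12% = 0.96% of Halcyon Pharma AG.
Chain via Clearview Media Ltd (R1): 84% × 23% = 19.32% of Halcyon Pharma AG.
Aggregating (R3): 26.35% + 0.96% + 19.32% = 46.63%.
46.63% does not exceed the 50% threshold, so Chloe is not a related party to Halcyon Pharma AG.

No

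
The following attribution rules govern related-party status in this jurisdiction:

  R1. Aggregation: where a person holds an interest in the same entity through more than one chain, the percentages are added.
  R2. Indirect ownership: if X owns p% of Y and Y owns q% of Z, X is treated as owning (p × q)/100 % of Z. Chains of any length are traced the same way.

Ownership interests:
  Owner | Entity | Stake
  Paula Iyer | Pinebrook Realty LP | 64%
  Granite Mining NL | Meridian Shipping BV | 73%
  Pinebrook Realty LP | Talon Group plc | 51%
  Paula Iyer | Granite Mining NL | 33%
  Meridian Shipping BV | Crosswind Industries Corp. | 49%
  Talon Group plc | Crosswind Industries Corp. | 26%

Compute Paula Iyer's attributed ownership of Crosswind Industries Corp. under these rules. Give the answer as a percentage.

20.2905%

Chain via Pinebrook Realty LP → Talon Group plc (R2): 64% × 51% × 26% = 8.4864% of Crosswind Industries Corp.
Chain via Granite Mining NL → Meridian Shipping BV (R2): 33% × 73% × 49% = 11.8041% of Crosswind Industries Corp.
Aggregating (R1): 8.4864% + 11.8041% = 20.2905%.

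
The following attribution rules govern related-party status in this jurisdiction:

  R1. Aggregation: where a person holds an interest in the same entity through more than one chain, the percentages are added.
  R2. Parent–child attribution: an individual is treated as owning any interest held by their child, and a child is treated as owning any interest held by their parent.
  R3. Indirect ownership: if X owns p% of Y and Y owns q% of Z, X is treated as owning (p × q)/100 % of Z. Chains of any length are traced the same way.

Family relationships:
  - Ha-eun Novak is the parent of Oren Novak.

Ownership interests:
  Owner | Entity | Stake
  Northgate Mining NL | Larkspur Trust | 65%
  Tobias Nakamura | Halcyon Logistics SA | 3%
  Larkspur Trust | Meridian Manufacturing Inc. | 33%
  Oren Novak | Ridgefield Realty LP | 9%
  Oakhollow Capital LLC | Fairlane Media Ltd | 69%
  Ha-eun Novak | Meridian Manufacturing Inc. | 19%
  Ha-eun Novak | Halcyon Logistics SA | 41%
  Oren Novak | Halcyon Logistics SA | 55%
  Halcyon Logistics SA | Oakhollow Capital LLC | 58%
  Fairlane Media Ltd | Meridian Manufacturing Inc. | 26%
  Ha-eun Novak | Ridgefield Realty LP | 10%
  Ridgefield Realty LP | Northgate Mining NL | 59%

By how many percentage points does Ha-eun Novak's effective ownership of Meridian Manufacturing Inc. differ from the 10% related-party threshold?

21.393537

By parent–child attribution (R2), Ha-eun Novak is treated as also owning Oren Novak's interest in Ridgefield Realty LP, giving 10% + 9% = 19%.
By parent–child attribution (R2), Ha-eun Novak is treated as also owning Oren Novak's interest in Halcyon Logistics SA, giving 41% + 55% = 96%.
Chain via Ridgefield Realty LP → Northgate Mining NL → Larkspur Trust (R3): 19% × 59% × 65% × 33% = 2.404545% of Meridian Manufacturing Inc.
Chain via Halcyon Logistics SA → Oakhollow Capital LLC → Fairlane Media Ltd (R3): 96% × 58% × 69% × 26% = 9.988992% of Meridian Manufacturing Inc.
Direct interest in Meridian Manufacturing Inc: 19%.
Aggregating (R1): 2.404545% + 9.988992% + 19% = 31.393537%.
31.393537% exceeds the 10% threshold by 21.393537 percentage points.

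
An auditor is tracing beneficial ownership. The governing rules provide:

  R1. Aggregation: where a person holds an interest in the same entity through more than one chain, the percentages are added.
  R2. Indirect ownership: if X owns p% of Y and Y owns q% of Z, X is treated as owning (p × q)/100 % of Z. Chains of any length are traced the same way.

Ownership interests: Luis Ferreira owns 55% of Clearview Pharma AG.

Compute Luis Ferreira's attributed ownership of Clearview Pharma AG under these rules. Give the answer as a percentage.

55%

Direct interest in Clearview Pharma AG: 55%.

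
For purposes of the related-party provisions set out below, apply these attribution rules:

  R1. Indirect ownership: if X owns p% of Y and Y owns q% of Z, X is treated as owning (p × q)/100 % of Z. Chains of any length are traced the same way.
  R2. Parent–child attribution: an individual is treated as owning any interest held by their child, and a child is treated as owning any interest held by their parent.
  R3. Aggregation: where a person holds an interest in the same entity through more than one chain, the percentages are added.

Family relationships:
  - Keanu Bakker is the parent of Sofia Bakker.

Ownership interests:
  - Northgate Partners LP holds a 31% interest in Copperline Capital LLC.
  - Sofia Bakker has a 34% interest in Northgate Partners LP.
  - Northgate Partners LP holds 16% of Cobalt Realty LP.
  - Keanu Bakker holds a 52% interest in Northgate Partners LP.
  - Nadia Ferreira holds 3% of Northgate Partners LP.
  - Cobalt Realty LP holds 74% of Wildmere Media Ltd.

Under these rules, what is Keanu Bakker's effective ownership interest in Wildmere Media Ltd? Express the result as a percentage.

By parent–child attribution (R2), Keanu Bakker is treated as also owning Sofia Bakker's interest in Northgate Partners LP, giving 52% + 34% = 86%.
Chain via Northgate Partners LP → Cobalt Realty LP (R1): 86% × 16% × 74% = 10.1824% of Wildmere Media Ltd.

10.1824%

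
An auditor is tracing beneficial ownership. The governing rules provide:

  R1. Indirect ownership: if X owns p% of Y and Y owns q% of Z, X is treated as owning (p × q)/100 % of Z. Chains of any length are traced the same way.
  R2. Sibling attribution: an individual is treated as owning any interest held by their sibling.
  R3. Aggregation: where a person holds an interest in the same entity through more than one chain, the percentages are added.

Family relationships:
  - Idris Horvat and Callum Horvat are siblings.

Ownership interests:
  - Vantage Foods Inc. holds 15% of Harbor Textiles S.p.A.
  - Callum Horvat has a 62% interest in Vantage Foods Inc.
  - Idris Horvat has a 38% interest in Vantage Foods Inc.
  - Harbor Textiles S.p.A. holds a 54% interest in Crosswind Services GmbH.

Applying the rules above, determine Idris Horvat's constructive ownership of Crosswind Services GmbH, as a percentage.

8.1%

By sibling attribution (R2), Idris Horvat is treated as also owning Callum Horvat's interest in Vantage Foods Inc, giving 38% + 62% = 100%.
Chain via Vantage Foods Inc. → Harbor Textiles S.p.A. (R1): 100% × 15% × 54% = 8.1% of Crosswind Services GmbH.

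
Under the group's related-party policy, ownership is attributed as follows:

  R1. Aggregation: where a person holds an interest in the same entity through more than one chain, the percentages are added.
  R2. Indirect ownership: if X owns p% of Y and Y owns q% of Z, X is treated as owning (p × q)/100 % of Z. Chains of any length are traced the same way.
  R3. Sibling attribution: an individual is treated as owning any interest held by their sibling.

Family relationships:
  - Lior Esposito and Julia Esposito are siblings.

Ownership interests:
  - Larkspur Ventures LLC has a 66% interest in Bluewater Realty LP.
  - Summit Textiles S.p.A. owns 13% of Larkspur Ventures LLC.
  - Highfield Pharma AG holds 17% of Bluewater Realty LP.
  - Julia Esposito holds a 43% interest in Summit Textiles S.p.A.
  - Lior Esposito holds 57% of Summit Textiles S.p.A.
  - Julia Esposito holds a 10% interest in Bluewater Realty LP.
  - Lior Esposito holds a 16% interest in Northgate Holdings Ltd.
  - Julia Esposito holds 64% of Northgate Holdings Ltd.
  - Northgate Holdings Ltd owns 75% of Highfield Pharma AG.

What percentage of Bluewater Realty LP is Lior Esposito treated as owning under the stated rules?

By sibling attribution (R3), Lior Esposito is treated as also owning Julia Esposito's interest in Summit Textiles S.p.A, giving 57% + 43% = 100%.
By sibling attribution (R3), Lior Esposito is treated as also owning Julia Esposito's interest in Northgate Holdings Ltd, giving 16% + 64% = 80%.
By sibling attribution (R3), Lior Esposito is treated as owning Julia Esposito's 10% interest in Bluewater Realty LP.
Chain via Summit Textiles S.p.A. → Larkspur Ventures LLC (R2): 100% × 13% × 66% = 8.58% of Bluewater Realty LP.
Chain via Northgate Holdings Ltd → Highfield Pharma AG (R2): 80% × 75% × 17% = 10.2% of Bluewater Realty LP.
Direct interest in Bluewater Realty LP: 10%.
Aggregating (R1): 8.58% + 10.2% + 10% = 28.78%.

28.78%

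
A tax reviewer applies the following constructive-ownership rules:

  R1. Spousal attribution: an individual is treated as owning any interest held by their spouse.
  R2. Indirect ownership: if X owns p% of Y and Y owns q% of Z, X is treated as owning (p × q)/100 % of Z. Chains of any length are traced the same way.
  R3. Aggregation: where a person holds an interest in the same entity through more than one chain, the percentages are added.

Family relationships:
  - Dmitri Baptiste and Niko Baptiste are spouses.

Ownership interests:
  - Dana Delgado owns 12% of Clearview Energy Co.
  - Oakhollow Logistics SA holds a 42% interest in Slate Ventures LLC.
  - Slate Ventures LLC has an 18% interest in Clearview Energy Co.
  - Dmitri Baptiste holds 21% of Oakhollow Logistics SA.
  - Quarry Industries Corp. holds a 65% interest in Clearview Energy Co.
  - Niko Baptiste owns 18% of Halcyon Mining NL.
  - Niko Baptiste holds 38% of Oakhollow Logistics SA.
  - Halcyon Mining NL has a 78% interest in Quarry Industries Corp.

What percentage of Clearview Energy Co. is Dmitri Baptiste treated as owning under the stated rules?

13.5864%

By spousal attribution (R1), Dmitri Baptiste is treated as also owning Niko Baptiste's interest in Oakhollow Logistics SA, giving 21% + 38% = 59%.
By spousal attribution (R1), Dmitri Baptiste is treated as owning Niko Baptiste's 18% interest in Halcyon Mining NL.
Chain via Oakhollow Logistics SA → Slate Ventures LLC (R2): 59% × 42% × 18% = 4.4604% of Clearview Energy Co.
Chain via Halcyon Mining NL → Quarry Industries Corp. (R2): 18% × 78% × 65% = 9.126% of Clearview Energy Co.
Aggregating (R3): 4.4604% + 9.126% = 13.5864%.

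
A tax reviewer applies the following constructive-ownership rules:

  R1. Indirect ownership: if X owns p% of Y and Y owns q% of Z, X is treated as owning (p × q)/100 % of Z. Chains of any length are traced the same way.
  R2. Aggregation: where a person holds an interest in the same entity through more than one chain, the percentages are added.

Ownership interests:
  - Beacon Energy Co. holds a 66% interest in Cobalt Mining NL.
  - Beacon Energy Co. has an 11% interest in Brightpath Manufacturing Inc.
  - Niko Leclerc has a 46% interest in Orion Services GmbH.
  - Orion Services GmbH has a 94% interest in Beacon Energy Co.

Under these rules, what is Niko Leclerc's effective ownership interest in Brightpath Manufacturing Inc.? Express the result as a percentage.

Chain via Orion Services GmbH → Beacon Energy Co. (R1): 46% × 94% × 11% = 4.7564% of Brightpath Manufacturing Inc.

4.7564%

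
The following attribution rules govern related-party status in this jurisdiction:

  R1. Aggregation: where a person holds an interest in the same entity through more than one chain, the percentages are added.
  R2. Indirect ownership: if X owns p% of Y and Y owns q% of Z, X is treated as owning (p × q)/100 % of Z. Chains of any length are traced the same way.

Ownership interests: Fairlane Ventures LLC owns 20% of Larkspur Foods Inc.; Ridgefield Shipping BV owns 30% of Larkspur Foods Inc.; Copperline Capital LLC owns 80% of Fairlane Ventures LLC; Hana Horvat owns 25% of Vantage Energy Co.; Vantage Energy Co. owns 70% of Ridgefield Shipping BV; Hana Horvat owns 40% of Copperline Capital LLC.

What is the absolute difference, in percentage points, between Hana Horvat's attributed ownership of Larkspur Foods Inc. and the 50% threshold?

Chain via Copperline Capital LLC → Fairlane Ventures LLC (R2): 40% × 80% × 20% = 6.4% of Larkspur Foods Inc.
Chain via Vantage Energy Co. → Ridgefield Shipping BV (R2): 25% × 70% × 30% = 5.25% of Larkspur Foods Inc.
Aggregating (R1): 6.4% + 5.25% = 11.65%.
11.65% falls short of the 50% threshold by 38.35 percentage points.

38.35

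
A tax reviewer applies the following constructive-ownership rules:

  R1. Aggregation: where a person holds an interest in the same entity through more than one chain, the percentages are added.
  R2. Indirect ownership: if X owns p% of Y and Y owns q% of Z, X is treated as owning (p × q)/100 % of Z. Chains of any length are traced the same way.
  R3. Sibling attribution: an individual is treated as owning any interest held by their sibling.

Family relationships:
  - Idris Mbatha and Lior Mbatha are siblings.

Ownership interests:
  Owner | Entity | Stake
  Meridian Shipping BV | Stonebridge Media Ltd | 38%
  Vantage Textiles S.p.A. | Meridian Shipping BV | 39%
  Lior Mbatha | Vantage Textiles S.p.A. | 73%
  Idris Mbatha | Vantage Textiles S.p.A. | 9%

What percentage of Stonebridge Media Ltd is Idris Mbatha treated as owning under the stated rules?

12.1524%

By sibling attribution (R3), Idris Mbatha is treated as also owning Lior Mbatha's interest in Vantage Textiles S.p.A, giving 9% + 73% = 82%.
Chain via Vantage Textiles S.p.A. → Meridian Shipping BV (R2): 82% × 39% × 38% = 12.1524% of Stonebridge Media Ltd.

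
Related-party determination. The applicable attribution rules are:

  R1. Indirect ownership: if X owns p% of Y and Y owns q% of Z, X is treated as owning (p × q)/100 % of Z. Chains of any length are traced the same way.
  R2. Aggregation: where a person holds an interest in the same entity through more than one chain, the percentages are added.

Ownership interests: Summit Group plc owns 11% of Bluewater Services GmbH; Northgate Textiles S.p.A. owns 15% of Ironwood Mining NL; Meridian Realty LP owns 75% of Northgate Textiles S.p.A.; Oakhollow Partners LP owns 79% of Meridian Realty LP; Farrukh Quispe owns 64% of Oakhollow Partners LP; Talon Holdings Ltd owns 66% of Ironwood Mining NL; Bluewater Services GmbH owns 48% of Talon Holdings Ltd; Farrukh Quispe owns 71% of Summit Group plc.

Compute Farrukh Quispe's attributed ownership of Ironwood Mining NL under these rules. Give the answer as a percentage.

Chain via Summit Group plc → Bluewater Services GmbH → Talon Holdings Ltd (R1): 71% × 11% × 48% × 66% = 2.474208% of Ironwood Mining NL.
Chain via Oakhollow Partners LP → Meridian Realty LP → Northgate Textiles S.p.A. (R1): 64% × 79% × 75% × 15% = 5.688% of Ironwood Mining NL.
Aggregating (R2): 2.474208% + 5.688% = 8.162208%.

8.162208%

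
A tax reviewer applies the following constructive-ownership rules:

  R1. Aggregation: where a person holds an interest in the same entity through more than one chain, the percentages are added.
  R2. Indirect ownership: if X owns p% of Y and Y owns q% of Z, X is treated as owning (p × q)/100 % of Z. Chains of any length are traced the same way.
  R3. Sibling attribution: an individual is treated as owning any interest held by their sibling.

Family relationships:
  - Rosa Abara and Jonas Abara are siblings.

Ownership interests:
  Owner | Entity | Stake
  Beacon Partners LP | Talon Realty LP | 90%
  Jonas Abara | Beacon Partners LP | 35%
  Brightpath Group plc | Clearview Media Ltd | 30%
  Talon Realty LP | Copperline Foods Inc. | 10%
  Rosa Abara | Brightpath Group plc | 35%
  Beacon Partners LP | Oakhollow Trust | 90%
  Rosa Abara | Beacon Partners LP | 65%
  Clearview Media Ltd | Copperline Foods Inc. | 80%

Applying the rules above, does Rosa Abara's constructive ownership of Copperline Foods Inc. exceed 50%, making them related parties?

By sibling attribution (R3), Rosa Abara is treated as also owning Jonas Abara's interest in Beacon Partners LP, giving 65% + 35% = 100%.
Chain via Brightpath Group plc → Clearview Media Ltd (R2): 35% × 30% × 80% = 8.4% of Copperline Foods Inc.
Chain via Beacon Partners LP → Talon Realty LP (R2): 100% × 90% × 10% = 9% of Copperline Foods Inc.
Aggregating (R1): 8.4% + 9% = 17.4%.
17.4% does not exceed the 50% threshold, so Rosa is not a related party to Copperline Foods Inc.

No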